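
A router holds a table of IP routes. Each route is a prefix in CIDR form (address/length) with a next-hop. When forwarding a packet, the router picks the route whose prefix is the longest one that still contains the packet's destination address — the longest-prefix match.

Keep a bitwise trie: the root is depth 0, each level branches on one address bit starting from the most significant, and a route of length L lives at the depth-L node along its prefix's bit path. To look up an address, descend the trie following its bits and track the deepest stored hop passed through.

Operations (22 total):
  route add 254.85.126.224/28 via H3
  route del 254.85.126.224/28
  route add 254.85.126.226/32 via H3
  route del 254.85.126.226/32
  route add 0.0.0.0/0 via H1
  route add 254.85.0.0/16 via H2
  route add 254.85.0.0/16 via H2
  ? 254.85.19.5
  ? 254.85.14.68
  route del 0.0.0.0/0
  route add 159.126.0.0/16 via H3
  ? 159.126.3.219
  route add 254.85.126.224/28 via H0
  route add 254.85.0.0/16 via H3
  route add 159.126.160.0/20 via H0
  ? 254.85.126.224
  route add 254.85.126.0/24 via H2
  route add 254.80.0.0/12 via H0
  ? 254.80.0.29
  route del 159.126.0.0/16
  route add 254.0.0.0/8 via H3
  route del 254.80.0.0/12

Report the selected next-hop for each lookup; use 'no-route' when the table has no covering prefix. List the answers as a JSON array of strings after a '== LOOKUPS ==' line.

Process each operation:
  add 254.85.126.224/28 -> H3 at depth 28
  del 254.85.126.224/28 (clear depth 28)
  add 254.85.126.226/32 -> H3 at depth 32
  del 254.85.126.226/32 (clear depth 32)
  add 0.0.0.0/0 -> H1 at depth 0
  add 254.85.0.0/16 -> H2 at depth 16
  add 254.85.0.0/16 -> H2 at depth 16
  Q 254.85.19.5: descend 11111110010101010 ; hops seen [H1,H2] ; pick H2
  Q 254.85.14.68: descend 11111110010101010 ; hops seen [H1,H2] ; pick H2
  del 0.0.0.0/0 (clear depth 0)
  add 159.126.0.0/16 -> H3 at depth 16
  Q 159.126.3.219: descend 1001111101111110 ; hops seen [H3] ; pick H3
  add 254.85.126.224/28 -> H0 at depth 28
  add 254.85.0.0/16 -> H3 at depth 16
  add 159.126.160.0/20 -> H0 at depth 20
  Q 254.85.126.224: descend 111111100101010101111110111000 ; hops seen [H3,H0] ; pick H0
  add 254.85.126.0/24 -> H2 at depth 24
  add 254.80.0.0/12 -> H0 at depth 12
  Q 254.80.0.29: descend 1111111001010 ; hops seen [H0] ; pick H0
  del 159.126.0.0/16 (clear depth 16)
  add 254.0.0.0/8 -> H3 at depth 8
  del 254.80.0.0/12 (clear depth 12)

== LOOKUPS ==
["H2","H2","H3","H0","H0"]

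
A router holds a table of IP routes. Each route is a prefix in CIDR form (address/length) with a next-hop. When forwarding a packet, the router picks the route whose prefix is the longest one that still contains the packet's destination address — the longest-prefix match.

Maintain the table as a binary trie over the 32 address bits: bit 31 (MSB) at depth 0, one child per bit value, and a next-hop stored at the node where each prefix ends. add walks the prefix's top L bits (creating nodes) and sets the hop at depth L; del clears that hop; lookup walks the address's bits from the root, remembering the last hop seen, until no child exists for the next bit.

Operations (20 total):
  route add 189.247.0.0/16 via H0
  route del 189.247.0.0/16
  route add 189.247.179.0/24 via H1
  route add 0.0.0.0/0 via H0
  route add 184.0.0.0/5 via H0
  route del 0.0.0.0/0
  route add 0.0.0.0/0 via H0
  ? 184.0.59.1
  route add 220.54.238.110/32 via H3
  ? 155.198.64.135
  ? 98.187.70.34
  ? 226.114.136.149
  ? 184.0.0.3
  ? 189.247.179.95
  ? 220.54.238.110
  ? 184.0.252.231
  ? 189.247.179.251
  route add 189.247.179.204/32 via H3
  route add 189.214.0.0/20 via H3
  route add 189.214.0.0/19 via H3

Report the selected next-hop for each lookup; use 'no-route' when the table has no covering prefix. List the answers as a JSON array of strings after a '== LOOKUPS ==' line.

Process each operation:
  + 189.247.0.0/16 (H0) depth=16
  del 189.247.0.0/16 (clear depth 16)
  + 189.247.179.0/24 (H1) depth=24
  + 0.0.0.0/0 (H0) depth=0
  + 184.0.0.0/5 (H0) depth=5
  del 0.0.0.0/0 (clear depth 0)
  + 0.0.0.0/0 (H0) depth=0
  Q 184.0.59.1: descend 10111 ; hops seen [H0,H0] ; pick H0
  + 220.54.238.110/32 (H3) depth=32
  Q 155.198.64.135: descend 10 ; hops seen [H0] ; pick H0
  Q 98.187.70.34: descend ε ; hops seen [H0] ; pick H0
  Q 226.114.136.149: descend 11 ; hops seen [H0] ; pick H0
  Q 184.0.0.3: descend 10111 ; hops seen [H0,H0] ; pick H0
  Q 189.247.179.95: descend 101111011111011110110011 ; hops seen [H0,H0,H1] ; pick H1
  Q 220.54.238.110: descend 11011100001101101110111001101110 ; hops seen [H0,H3] ; pick H3
  Q 184.0.252.231: descend 10111 ; hops seen [H0,H0] ; pick H0
  Q 189.247.179.251: descend 101111011111011110110011 ; hops seen [H0,H0,H1] ; pick H1
  + 189.247.179.204/32 (H3) depth=32
  + 189.214.0.0/20 (H3) depth=20
  + 189.214.0.0/19 (H3) depth=19

== LOOKUPS ==
["H0","H0","H0","H0","H0","H1","H3","H0","H1"]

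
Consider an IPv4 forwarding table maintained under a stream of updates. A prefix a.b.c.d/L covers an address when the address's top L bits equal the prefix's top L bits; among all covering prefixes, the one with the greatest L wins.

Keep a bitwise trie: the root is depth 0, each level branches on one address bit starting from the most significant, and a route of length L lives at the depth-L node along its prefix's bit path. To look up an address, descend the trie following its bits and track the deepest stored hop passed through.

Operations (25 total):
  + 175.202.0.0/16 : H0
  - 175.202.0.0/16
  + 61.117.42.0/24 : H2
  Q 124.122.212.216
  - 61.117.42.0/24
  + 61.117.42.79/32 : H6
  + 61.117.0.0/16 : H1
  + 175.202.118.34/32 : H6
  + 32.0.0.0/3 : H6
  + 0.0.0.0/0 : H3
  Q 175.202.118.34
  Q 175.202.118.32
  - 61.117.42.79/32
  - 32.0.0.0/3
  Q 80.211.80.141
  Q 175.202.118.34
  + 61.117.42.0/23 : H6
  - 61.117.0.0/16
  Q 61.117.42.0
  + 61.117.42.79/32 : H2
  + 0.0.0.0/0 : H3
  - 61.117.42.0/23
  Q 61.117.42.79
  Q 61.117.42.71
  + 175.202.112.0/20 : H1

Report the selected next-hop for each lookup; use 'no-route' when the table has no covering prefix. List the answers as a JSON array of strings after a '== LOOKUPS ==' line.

Trace:
  + 175.202.0.0/16 (H0) depth=16
  - 175.202.0.0/16 clear@16
  + 61.117.42.0/24 (H2) depth=24
  Q 124.122.212.216: descend 0 ; hops seen [∅] ; pick no-route
  - 61.117.42.0/24 clear@24
  + 61.117.42.79/32 (H6) depth=32
  + 61.117.0.0/16 (H1) depth=16
  + 175.202.118.34/32 (H6) depth=32
  + 32.0.0.0/3 (H6) depth=3
  + 0.0.0.0/0 (H3) depth=0
  Q 175.202.118.34: descend 10101111110010100111011000100010 ; hops seen [H3,H6] ; pick H6
  Q 175.202.118.32: descend 101011111100101001110110001000 ; hops seen [H3] ; pick H3
  - 61.117.42.79/32 clear@32
  - 32.0.0.0/3 clear@3
  Q 80.211.80.141: descend 0 ; hops seen [H3] ; pick H3
  Q 175.202.118.34: descend 10101111110010100111011000100010 ; hops seen [H3,H6] ; pick H6
  + 61.117.42.0/23 (H6) depth=23
  - 61.117.0.0/16 clear@16
  Q 61.117.42.0: descend 0011110101110101001010100 ; hops seen [H3,H6] ; pick H6
  + 61.117.42.79/32 (H2) depth=32
  + 0.0.0.0/0 (H3) depth=0
  - 61.117.42.0/23 clear@23
  Q 61.117.42.79: descend 00111101011101010010101001001111 ; hops seen [H3,H2] ; pick H2
  Q 61.117.42.71: descend 0011110101110101001010100100 ; hops seen [H3] ; pick H3
  + 175.202.112.0/20 (H1) depth=20

== LOOKUPS ==
["no-route","H6","H3","H3","H6","H6","H2","H3"]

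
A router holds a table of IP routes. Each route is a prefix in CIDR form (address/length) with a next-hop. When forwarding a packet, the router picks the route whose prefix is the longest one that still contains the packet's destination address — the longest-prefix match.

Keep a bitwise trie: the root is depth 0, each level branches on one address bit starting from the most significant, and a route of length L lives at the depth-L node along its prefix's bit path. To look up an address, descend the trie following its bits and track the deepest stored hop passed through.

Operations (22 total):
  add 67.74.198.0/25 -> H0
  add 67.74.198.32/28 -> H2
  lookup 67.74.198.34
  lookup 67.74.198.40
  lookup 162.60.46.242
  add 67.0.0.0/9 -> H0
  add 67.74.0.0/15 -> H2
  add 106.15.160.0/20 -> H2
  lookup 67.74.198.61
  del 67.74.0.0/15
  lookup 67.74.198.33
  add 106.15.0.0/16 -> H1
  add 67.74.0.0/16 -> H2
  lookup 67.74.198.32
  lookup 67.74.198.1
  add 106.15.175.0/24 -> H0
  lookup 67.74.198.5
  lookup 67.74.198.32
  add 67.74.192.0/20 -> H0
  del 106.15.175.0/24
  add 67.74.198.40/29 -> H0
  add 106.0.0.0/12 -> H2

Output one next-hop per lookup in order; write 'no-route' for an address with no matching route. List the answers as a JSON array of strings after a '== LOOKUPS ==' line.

Process each operation:
  + 67.74.198.0/25 (H0) depth=25
  + 67.74.198.32/28 (H2) depth=28
  Q 67.74.198.34: descend 0100001101001010110001100010 ; hops seen [H0,H2] ; pick H2
  Q 67.74.198.40: descend 0100001101001010110001100010 ; hops seen [H0,H2] ; pick H2
  Q 162.60.46.242: descend ε ; hops seen [∅] ; pick no-route
  + 67.0.0.0/9 (H0) depth=9
  + 67.74.0.0/15 (H2) depth=15
  + 106.15.160.0/20 (H2) depth=20
  Q 67.74.198.61: descend 010000110100101011000110001 ; hops seen [H0,H2,H0] ; pick H0
  del 67.74.0.0/15 (clear depth 15)
  Q 67.74.198.33: descend 0100001101001010110001100010 ; hops seen [H0,H0,H2] ; pick H2
  + 106.15.0.0/16 (H1) depth=16
  + 67.74.0.0/16 (H2) depth=16
  Q 67.74.198.32: descend 0100001101001010110001100010 ; hops seen [H0,H2,H0,H2] ; pick H2
  Q 67.74.198.1: descend 01000011010010101100011000 ; hops seen [H0,H2,H0] ; pick H0
  + 106.15.175.0/24 (H0) depth=24
  Q 67.74.198.5: descend 01000011010010101100011000 ; hops seen [H0,H2,H0] ; pick H0
  Q 67.74.198.32: descend 0100001101001010110001100010 ; hops seen [H0,H2,H0,H2] ; pick H2
  + 67.74.192.0/20 (H0) depth=20
  del 106.15.175.0/24 (clear depth 24)
  + 67.74.198.40/29 (H0) depth=29
  + 106.0.0.0/12 (H2) depth=12

== LOOKUPS ==
["H2","H2","no-route","H0","H2","H2","H0","H0","H2"]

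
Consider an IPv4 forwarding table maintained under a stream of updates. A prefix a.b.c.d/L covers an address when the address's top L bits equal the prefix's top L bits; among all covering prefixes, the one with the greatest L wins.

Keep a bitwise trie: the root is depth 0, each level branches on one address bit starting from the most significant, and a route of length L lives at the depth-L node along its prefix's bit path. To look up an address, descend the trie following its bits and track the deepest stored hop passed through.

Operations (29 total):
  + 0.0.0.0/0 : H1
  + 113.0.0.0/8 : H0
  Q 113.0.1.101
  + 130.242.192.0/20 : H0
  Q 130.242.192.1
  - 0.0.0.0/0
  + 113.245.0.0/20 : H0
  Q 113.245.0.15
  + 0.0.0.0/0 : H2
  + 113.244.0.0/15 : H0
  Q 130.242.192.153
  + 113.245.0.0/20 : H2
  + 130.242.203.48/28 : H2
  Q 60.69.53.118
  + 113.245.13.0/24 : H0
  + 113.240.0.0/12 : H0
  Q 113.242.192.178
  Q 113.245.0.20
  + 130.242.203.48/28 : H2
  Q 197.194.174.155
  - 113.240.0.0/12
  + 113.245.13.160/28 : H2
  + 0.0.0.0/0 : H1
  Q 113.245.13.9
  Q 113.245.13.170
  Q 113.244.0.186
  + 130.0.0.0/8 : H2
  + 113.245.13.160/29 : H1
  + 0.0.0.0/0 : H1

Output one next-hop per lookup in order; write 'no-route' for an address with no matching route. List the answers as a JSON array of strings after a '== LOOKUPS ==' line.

Process each operation:
  + 0.0.0.0/0 (H1) depth=0
  + 113.0.0.0/8 (H0) depth=8
  lookup 113.0.1.101: bits 01110001 walk d0:H1→d1:-→d2:-→d3:-→d4:-→d5:-→d6:-→d7:-→d8:H0 -> H0
  + 130.242.192.0/20 (H0) depth=20
  lookup 130.242.192.1: bits 10000010111100101100 walk d0:H1→d1:-→d2:-→d3:-→d4:-→d5:-→d6:-→d7:-→d8:-→d9:-→d10:-→d11:-→d12:-→d13:-→d14:-→d15:-→d16:-→d17:-→d18:-→d19:-→d20:H0 -> H0
  - 0.0.0.0/0 clear@0
  + 113.245.0.0/20 (H0) depth=20
  lookup 113.245.0.15: bits 01110001111101010000 walk d0:-→d1:-→d2:-→d3:-→d4:-→d5:-→d6:-→d7:-→d8:H0→d9:-→d10:-→d11:-→d12:-→d13:-→d14:-→d15:-→d16:-→d17:-→d18:-→d19:-→d20:H0 -> H0
  + 0.0.0.0/0 (H2) depth=0
  + 113.244.0.0/15 (H0) depth=15
  lookup 130.242.192.153: bits 10000010111100101100 walk d0:H2→d1:-→d2:-→d3:-→d4:-→d5:-→d6:-→d7:-→d8:-→d9:-→d10:-→d11:-→d12:-→d13:-→d14:-→d15:-→d16:-→d17:-→d18:-→d19:-→d20:H0 -> H0
  + 113.245.0.0/20 (H2) depth=20
  + 130.242.203.48/28 (H2) depth=28
  lookup 60.69.53.118: bits 0 walk d0:H2→d1:- -> H2
  + 113.245.13.0/24 (H0) depth=24
  + 113.240.0.0/12 (H0) depth=12
  lookup 113.242.192.178: bits 0111000111110 walk d0:H2→d1:-→d2:-→d3:-→d4:-→d5:-→d6:-→d7:-→d8:H0→d9:-→d10:-→d11:-→d12:H0→d13:- -> H0
  lookup 113.245.0.20: bits 01110001111101010000 walk d0:H2→d1:-→d2:-→d3:-→d4:-→d5:-→d6:-→d7:-→d8:H0→d9:-→d10:-→d11:-→d12:H0→d13:-→d14:-→d15:H0→d16:-→d17:-→d18:-→d19:-→d20:H2 -> H2
  + 130.242.203.48/28 (H2) depth=28
  lookup 197.194.174.155: bits 1 walk d0:H2→d1:- -> H2
  - 113.240.0.0/12 clear@12
  + 113.245.13.160/28 (H2) depth=28
  + 0.0.0.0/0 (H1) depth=0
  lookup 113.245.13.9: bits 011100011111010100001101 walk d0:H1→d1:-→d2:-→d3:-→d4:-→d5:-→d6:-→d7:-→d8:H0→d9:-→d10:-→d11:-→d12:-→d13:-→d14:-→d15:H0→d16:-→d17:-→d18:-→d19:-→d20:H2→d21:-→d22:-→d23:-→d24:H0 -> H0
  lookup 113.245.13.170: bits 0111000111110101000011011010 walk d0:H1→d1:-→d2:-→d3:-→d4:-→d5:-→d6:-→d7:-→d8:H0→d9:-→d10:-→d11:-→d12:-→d13:-→d14:-→d15:H0→d16:-→d17:-→d18:-→d19:-→d20:H2→d21:-→d22:-→d23:-→d24:H0→d25:-→d26:-→d27:-→d28:H2 -> H2
  lookup 113.244.0.186: bits 011100011111010 walk d0:H1→d1:-→d2:-→d3:-→d4:-→d5:-→d6:-→d7:-→d8:H0→d9:-→d10:-→d11:-→d12:-→d13:-→d14:-→d15:H0 -> H0
  + 130.0.0.0/8 (H2) depth=8
  + 113.245.13.160/29 (H1) depth=29
  + 0.0.0.0/0 (H1) depth=0

== LOOKUPS ==
["H0","H0","H0","H0","H2","H0","H2","H2","H0","H2","H0"]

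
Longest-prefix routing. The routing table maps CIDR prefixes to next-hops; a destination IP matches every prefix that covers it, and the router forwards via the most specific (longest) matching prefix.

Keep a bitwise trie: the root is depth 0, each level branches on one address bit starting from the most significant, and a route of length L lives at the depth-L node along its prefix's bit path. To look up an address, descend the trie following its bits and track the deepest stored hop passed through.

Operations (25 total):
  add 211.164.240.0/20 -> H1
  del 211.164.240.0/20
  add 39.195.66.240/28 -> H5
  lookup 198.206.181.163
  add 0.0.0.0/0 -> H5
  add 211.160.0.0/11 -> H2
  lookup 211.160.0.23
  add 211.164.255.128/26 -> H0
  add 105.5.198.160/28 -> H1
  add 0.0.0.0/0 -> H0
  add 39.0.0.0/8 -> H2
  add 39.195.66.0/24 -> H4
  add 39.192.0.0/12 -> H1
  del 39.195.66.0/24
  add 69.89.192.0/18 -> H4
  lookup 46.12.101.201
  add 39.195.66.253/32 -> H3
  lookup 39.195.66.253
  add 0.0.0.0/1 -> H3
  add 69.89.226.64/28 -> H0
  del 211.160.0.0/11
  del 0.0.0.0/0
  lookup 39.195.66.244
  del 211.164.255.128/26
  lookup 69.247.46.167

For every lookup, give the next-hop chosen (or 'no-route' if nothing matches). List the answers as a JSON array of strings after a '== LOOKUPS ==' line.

Process each operation:
  + 211.164.240.0/20 (H1) depth=20
  - 211.164.240.0/20 clear@20
  + 39.195.66.240/28 (H5) depth=28
  lookup 198.206.181.163: bits 110 walk d0:-→d1:-→d2:-→d3:- -> no-route
  + 0.0.0.0/0 (H5) depth=0
  + 211.160.0.0/11 (H2) depth=11
  lookup 211.160.0.23: bits 1101001110100 walk d0:H5→d1:-→d2:-→d3:-→d4:-→d5:-→d6:-→d7:-→d8:-→d9:-→d10:-→d11:H2→d12:-→d13:- -> H2
  + 211.164.255.128/26 (H0) depth=26
  + 105.5.198.160/28 (H1) depth=28
  + 0.0.0.0/0 (H0) depth=0
  + 39.0.0.0/8 (H2) depth=8
  + 39.195.66.0/24 (H4) depth=24
  + 39.192.0.0/12 (H1) depth=12
  - 39.195.66.0/24 clear@24
  + 69.89.192.0/18 (H4) depth=18
  lookup 46.12.101.201: bits 0010 walk d0:H0→d1:-→d2:-→d3:-→d4:- -> H0
  + 39.195.66.253/32 (H3) depth=32
  lookup 39.195.66.253: bits 00100111110000110100001011111101 walk d0:H0→d1:-→d2:-→d3:-→d4:-→d5:-→d6:-→d7:-→d8:H2→d9:-→d10:-→d11:-→d12:H1→d13:-→d14:-→d15:-→d16:-→d17:-→d18:-→d19:-→d20:-→d21:-→d22:-→d23:-→d24:-→d25:-→d26:-→d27:-→d28:H5→d29:-→d30:-→d31:-→d32:H3 -> H3
  + 0.0.0.0/1 (H3) depth=1
  + 69.89.226.64/28 (H0) depth=28
  - 211.160.0.0/11 clear@11
  - 0.0.0.0/0 clear@0
  lookup 39.195.66.244: bits 0010011111000011010000101111 walk d0:-→d1:H3→d2:-→d3:-→d4:-→d5:-→d6:-→d7:-→d8:H2→d9:-→d10:-→d11:-→d12:H1→d13:-→d14:-→d15:-→d16:-→d17:-→d18:-→d19:-→d20:-→d21:-→d22:-→d23:-→d24:-→d25:-→d26:-→d27:-→d28:H5 -> H5
  - 211.164.255.128/26 clear@26
  lookup 69.247.46.167: bits 01000101 walk d0:-→d1:H3→d2:-→d3:-→d4:-→d5:-→d6:-→d7:-→d8:- -> H3

== LOOKUPS ==
["no-route","H2","H0","H3","H5","H3"]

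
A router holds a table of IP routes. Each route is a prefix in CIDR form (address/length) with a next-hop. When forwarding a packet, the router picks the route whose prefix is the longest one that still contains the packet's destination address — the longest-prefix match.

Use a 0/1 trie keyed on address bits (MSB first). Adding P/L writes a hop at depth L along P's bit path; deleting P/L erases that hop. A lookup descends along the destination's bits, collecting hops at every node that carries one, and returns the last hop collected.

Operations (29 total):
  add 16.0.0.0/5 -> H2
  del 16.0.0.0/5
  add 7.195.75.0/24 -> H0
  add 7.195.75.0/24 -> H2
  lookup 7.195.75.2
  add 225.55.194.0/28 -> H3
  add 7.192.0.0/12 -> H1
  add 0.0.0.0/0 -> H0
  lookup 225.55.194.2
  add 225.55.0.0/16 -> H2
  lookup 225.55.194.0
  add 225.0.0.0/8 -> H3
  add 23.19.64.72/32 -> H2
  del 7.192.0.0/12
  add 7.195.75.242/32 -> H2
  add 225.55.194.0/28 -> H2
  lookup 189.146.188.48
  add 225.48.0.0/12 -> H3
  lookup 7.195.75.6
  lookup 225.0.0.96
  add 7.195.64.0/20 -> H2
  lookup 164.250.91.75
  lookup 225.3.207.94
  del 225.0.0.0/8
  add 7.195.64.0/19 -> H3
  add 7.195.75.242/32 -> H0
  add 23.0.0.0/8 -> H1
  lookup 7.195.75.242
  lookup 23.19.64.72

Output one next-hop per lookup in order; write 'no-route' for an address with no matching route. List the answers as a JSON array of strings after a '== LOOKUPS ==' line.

Trace:
  + 16.0.0.0/5 (H2) depth=5
  del 16.0.0.0/5 (clear depth 5)
  + 7.195.75.0/24 (H0) depth=24
  + 7.195.75.0/24 (H2) depth=24
  Q 7.195.75.2: descend 000001111100001101001011 ; hops seen [H2] ; pick H2
  + 225.55.194.0/28 (H3) depth=28
  + 7.192.0.0/12 (H1) depth=12
  + 0.0.0.0/0 (H0) depth=0
  Q 225.55.194.2: descend 1110000100110111110000100000 ; hops seen [H0,H3] ; pick H3
  + 225.55.0.0/16 (H2) depth=16
  Q 225.55.194.0: descend 1110000100110111110000100000 ; hops seen [H0,H2,H3] ; pick H3
  + 225.0.0.0/8 (H3) depth=8
  + 23.19.64.72/32 (H2) depth=32
  del 7.192.0.0/12 (clear depth 12)
  + 7.195.75.242/32 (H2) depth=32
  + 225.55.194.0/28 (H2) depth=28
  Q 189.146.188.48: descend 1 ; hops seen [H0] ; pick H0
  + 225.48.0.0/12 (H3) depth=12
  Q 7.195.75.6: descend 000001111100001101001011 ; hops seen [H0,H2] ; pick H2
  Q 225.0.0.96: descend 1110000100 ; hops seen [H0,H3] ; pick H3
  + 7.195.64.0/20 (H2) depth=20
  Q 164.250.91.75: descend 1 ; hops seen [H0] ; pick H0
  Q 225.3.207.94: descend 1110000100 ; hops seen [H0,H3] ; pick H3
  del 225.0.0.0/8 (clear depth 8)
  + 7.195.64.0/19 (H3) depth=19
  + 7.195.75.242/32 (H0) depth=32
  + 23.0.0.0/8 (H1) depth=8
  Q 7.195.75.242: descend 00000111110000110100101111110010 ; hops seen [H0,H3,H2,H2,H0] ; pick H0
  Q 23.19.64.72: descend 00010111000100110100000001001000 ; hops seen [H0,H1,H2] ; pick H2

== LOOKUPS ==
["H2","H3","H3","H0","H2","H3","H0","H3","H0","H2"]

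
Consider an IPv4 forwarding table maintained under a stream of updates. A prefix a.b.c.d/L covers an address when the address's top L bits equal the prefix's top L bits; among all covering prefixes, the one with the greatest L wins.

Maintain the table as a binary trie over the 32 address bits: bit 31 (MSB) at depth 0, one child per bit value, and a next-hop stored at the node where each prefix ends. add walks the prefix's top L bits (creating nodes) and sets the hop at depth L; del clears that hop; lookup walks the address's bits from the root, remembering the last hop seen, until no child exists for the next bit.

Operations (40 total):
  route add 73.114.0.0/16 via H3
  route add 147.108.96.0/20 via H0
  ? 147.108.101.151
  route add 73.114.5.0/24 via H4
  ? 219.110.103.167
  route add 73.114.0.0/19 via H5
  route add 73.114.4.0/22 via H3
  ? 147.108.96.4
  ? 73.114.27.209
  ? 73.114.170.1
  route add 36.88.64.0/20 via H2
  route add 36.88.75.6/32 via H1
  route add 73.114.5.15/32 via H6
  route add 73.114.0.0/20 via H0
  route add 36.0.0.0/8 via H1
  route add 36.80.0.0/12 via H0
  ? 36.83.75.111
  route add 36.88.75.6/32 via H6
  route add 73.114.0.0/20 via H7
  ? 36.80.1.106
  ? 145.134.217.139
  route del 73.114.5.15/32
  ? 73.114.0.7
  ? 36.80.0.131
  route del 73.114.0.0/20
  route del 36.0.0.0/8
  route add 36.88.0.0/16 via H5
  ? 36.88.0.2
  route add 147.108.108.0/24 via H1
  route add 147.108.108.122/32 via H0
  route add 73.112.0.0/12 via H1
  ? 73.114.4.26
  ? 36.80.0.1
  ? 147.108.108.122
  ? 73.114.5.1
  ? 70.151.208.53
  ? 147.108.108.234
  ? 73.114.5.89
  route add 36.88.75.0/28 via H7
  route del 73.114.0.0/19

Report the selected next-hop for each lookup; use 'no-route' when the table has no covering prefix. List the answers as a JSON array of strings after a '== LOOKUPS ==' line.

Apply in order:
  + 73.114.0.0/16 (H3) depth=16
  + 147.108.96.0/20 (H0) depth=20
  Q 147.108.101.151: descend 10010011011011000110 ; hops seen [H0] ; pick H0
  + 73.114.5.0/24 (H4) depth=24
  Q 219.110.103.167: descend 1 ; hops seen [∅] ; pick no-route
  + 73.114.0.0/19 (H5) depth=19
  + 73.114.4.0/22 (H3) depth=22
  Q 147.108.96.4: descend 10010011011011000110 ; hops seen [H0] ; pick H0
  Q 73.114.27.209: descend 0100100101110010000 ; hops seen [H3,H5] ; pick H5
  Q 73.114.170.1: descend 0100100101110010 ; hops seen [H3] ; pick H3
  + 36.88.64.0/20 (H2) depth=20
  + 36.88.75.6/32 (H1) depth=32
  + 73.114.5.15/32 (H6) depth=32
  + 73.114.0.0/20 (H0) depth=20
  + 36.0.0.0/8 (H1) depth=8
  + 36.80.0.0/12 (H0) depth=12
  Q 36.83.75.111: descend 001001000101 ; hops seen [H1,H0] ; pick H0
  + 36.88.75.6/32 (H6) depth=32
  + 73.114.0.0/20 (H7) depth=20
  Q 36.80.1.106: descend 001001000101 ; hops seen [H1,H0] ; pick H0
  Q 145.134.217.139: descend 100100 ; hops seen [∅] ; pick no-route
  - 73.114.5.15/32 clear@32
  Q 73.114.0.7: descend 010010010111001000000 ; hops seen [H3,H5,H7] ; pick H7
  Q 36.80.0.131: descend 001001000101 ; hops seen [H1,H0] ; pick H0
  - 73.114.0.0/20 clear@20
  - 36.0.0.0/8 clear@8
  + 36.88.0.0/16 (H5) depth=16
  Q 36.88.0.2: descend 00100100010110000 ; hops seen [H0,H5] ; pick H5
  + 147.108.108.0/24 (H1) depth=24
  + 147.108.108.122/32 (H0) depth=32
  + 73.112.0.0/12 (H1) depth=12
  Q 73.114.4.26: descend 01001001011100100000010 ; hops seen [H1,H3,H5,H3] ; pick H3
  Q 36.80.0.1: descend 001001000101 ; hops seen [H0] ; pick H0
  Q 147.108.108.122: descend 10010011011011000110110001111010 ; hops seen [H0,H1,H0] ; pick H0
  Q 73.114.5.1: descend 0100100101110010000001010000 ; hops seen [H1,H3,H5,H3,H4] ; pick H4
  Q 70.151.208.53: descend 0100 ; hops seen [∅] ; pick no-route
  Q 147.108.108.234: descend 100100110110110001101100 ; hops seen [H0,H1] ; pick H1
  Q 73.114.5.89: descend 0100100101110010000001010 ; hops seen [H1,H3,H5,H3,H4] ; pick H4
  + 36.88.75.0/28 (H7) depth=28
  - 73.114.0.0/19 clear@19

== LOOKUPS ==
["H0","no-route","H0","H5","H3","H0","H0","no-route","H7","H0","H5","H3","H0","H0","H4","no-route","H1","H4"]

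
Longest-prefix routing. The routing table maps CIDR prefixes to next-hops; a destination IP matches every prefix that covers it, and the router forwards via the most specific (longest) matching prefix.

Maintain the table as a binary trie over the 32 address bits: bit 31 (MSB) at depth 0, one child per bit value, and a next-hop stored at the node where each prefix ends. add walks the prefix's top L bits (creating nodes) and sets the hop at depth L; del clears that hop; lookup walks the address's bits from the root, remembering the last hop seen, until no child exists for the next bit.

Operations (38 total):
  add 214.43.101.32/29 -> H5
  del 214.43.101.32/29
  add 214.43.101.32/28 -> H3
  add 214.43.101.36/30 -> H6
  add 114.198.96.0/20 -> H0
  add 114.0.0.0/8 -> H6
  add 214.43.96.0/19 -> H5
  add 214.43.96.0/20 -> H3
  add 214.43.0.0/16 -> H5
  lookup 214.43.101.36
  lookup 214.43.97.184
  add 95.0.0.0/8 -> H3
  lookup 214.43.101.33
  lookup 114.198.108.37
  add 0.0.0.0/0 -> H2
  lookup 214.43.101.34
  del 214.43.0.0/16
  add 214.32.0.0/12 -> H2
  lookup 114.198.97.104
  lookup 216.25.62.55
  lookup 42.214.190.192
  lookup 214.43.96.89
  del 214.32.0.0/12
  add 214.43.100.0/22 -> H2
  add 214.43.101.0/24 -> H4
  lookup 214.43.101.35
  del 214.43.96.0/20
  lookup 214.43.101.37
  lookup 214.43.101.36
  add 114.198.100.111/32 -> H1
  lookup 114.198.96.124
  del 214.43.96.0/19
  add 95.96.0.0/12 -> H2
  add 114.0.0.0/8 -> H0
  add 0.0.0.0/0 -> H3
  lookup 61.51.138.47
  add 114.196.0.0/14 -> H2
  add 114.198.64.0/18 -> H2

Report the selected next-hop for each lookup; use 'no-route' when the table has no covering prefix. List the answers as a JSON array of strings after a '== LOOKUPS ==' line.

Apply in order:
  add 214.43.101.32/29 -> H5 at depth 29
  del 214.43.101.32/29 (clear depth 29)
  add 214.43.101.32/28 -> H3 at depth 28
  add 214.43.101.36/30 -> H6 at depth 30
  add 114.198.96.0/20 -> H0 at depth 20
  add 114.0.0.0/8 -> H6 at depth 8
  add 214.43.96.0/19 -> H5 at depth 19
  add 214.43.96.0/20 -> H3 at depth 20
  add 214.43.0.0/16 -> H5 at depth 16
  lookup 214.43.101.36: bits 110101100010101101100101001001 walk d0:-→d1:-→d2:-→d3:-→d4:-→d5:-→d6:-→d7:-→d8:-→d9:-→d10:-→d11:-→d12:-→d13:-→d14:-→d15:-→d16:H5→d17:-→d18:-→d19:H5→d20:H3→d21:-→d22:-→d23:-→d24:-→d25:-→d26:-→d27:-→d28:H3→d29:-→d30:H6 -> H6
  lookup 214.43.97.184: bits 110101100010101101100 walk d0:-→d1:-→d2:-→d3:-→d4:-→d5:-→d6:-→d7:-→d8:-→d9:-→d10:-→d11:-→d12:-→d13:-→d14:-→d15:-→d16:H5→d17:-→d18:-→d19:H5→d20:H3→d21:- -> H3
  add 95.0.0.0/8 -> H3 at depth 8
  lookup 214.43.101.33: bits 11010110001010110110010100100 walk d0:-→d1:-→d2:-→d3:-→d4:-→d5:-→d6:-→d7:-→d8:-→d9:-→d10:-→d11:-→d12:-→d13:-→d14:-→d15:-→d16:H5→d17:-→d18:-→d19:H5→d20:H3→d21:-→d22:-→d23:-→d24:-→d25:-→d26:-→d27:-→d28:H3→d29:- -> H3
  lookup 114.198.108.37: bits 01110010110001100110 walk d0:-→d1:-→d2:-→d3:-→d4:-→d5:-→d6:-→d7:-→d8:H6→d9:-→d10:-→d11:-→d12:-→d13:-→d14:-→d15:-→d16:-→d17:-→d18:-→d19:-→d20:H0 -> H0
  add 0.0.0.0/0 -> H2 at depth 0
  lookup 214.43.101.34: bits 11010110001010110110010100100 walk d0:H2→d1:-→d2:-→d3:-→d4:-→d5:-→d6:-→d7:-→d8:-→d9:-→d10:-→d11:-→d12:-→d13:-→d14:-→d15:-→d16:H5→d17:-→d18:-→d19:H5→d20:H3→d21:-→d22:-→d23:-→d24:-→d25:-→d26:-→d27:-→d28:H3→d29:- -> H3
  del 214.43.0.0/16 (clear depth 16)
  add 214.32.0.0/12 -> H2 at depth 12
  lookup 114.198.97.104: bits 01110010110001100110 walk d0:H2→d1:-→d2:-→d3:-→d4:-→d5:-→d6:-→d7:-→d8:H6→d9:-→d10:-→d11:-→d12:-→d13:-→d14:-→d15:-→d16:-→d17:-→d18:-→d19:-→d20:H0 -> H0
  lookup 216.25.62.55: bits 1101 walk d0:H2→d1:-→d2:-→d3:-→d4:- -> H2
  lookup 42.214.190.192: bits 0 walk d0:H2→d1:- -> H2
  lookup 214.43.96.89: bits 110101100010101101100 walk d0:H2→d1:-→d2:-→d3:-→d4:-→d5:-→d6:-→d7:-→d8:-→d9:-→d10:-→d11:-→d12:H2→d13:-→d14:-→d15:-→d16:-→d17:-→d18:-→d19:H5→d20:H3→d21:- -> H3
  del 214.32.0.0/12 (clear depth 12)
  add 214.43.100.0/22 -> H2 at depth 22
  add 214.43.101.0/24 -> H4 at depth 24
  lookup 214.43.101.35: bits 11010110001010110110010100100 walk d0:H2→d1:-→d2:-→d3:-→d4:-→d5:-→d6:-→d7:-→d8:-→d9:-→d10:-→d11:-→d12:-→d13:-→d14:-→d15:-→d16:-→d17:-→d18:-→d19:H5→d20:H3→d21:-→d22:H2→d23:-→d24:H4→d25:-→d26:-→d27:-→d28:H3→d29:- -> H3
  del 214.43.96.0/20 (clear depth 20)
  lookup 214.43.101.37: bits 110101100010101101100101001001 walk d0:H2→d1:-→d2:-→d3:-→d4:-→d5:-→d6:-→d7:-→d8:-→d9:-→d10:-→d11:-→d12:-→d13:-→d14:-→d15:-→d16:-→d17:-→d18:-→d19:H5→d20:-→d21:-→d22:H2→d23:-→d24:H4→d25:-→d26:-→d27:-→d28:H3→d29:-→d30:H6 -> H6
  lookup 214.43.101.36: bits 110101100010101101100101001001 walk d0:H2→d1:-→d2:-→d3:-→d4:-→d5:-→d6:-→d7:-→d8:-→d9:-→d10:-→d11:-→d12:-→d13:-→d14:-→d15:-→d16:-→d17:-→d18:-→d19:H5→d20:-→d21:-→d22:H2→d23:-→d24:H4→d25:-→d26:-→d27:-→d28:H3→d29:-→d30:H6 -> H6
  add 114.198.100.111/32 -> H1 at depth 32
  lookup 114.198.96.124: bits 011100101100011001100 walk d0:H2→d1:-→d2:-→d3:-→d4:-→d5:-→d6:-→d7:-→d8:H6→d9:-→d10:-→d11:-→d12:-→d13:-→d14:-→d15:-→d16:-→d17:-→d18:-→d19:-→d20:H0→d21:- -> H0
  del 214.43.96.0/19 (clear depth 19)
  add 95.96.0.0/12 -> H2 at depth 12
  add 114.0.0.0/8 -> H0 at depth 8
  add 0.0.0.0/0 -> H3 at depth 0
  lookup 61.51.138.47: bits 0 walk d0:H3→d1:- -> H3
  add 114.196.0.0/14 -> H2 at depth 14
  add 114.198.64.0/18 -> H2 at depth 18

== LOOKUPS ==
["H6","H3","H3","H0","H3","H0","H2","H2","H3","H3","H6","H6","H0","H3"]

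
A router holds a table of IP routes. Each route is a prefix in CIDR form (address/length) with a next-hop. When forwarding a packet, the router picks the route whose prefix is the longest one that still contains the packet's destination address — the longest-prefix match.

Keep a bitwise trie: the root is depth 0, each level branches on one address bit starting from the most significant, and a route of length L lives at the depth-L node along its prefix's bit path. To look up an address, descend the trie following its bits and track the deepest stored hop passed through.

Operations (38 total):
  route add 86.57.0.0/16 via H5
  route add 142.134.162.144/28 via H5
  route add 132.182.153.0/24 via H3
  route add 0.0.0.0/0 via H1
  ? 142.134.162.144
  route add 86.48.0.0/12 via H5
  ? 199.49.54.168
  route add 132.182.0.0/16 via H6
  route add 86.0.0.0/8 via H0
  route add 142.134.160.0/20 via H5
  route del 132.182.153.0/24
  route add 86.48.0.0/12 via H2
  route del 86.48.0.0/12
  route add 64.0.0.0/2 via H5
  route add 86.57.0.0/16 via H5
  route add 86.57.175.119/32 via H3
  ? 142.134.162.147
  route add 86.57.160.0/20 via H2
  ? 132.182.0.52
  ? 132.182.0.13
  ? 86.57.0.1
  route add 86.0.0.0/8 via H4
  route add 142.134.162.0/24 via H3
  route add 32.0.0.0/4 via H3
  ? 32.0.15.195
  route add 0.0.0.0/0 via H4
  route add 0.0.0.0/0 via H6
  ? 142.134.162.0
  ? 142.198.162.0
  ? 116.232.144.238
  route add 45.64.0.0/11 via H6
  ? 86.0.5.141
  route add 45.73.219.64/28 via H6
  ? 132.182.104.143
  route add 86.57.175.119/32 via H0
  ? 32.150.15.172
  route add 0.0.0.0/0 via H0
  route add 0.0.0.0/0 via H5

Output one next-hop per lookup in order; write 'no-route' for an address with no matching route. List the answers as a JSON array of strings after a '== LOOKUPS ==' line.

Apply in order:
  + 86.57.0.0/16 (H5) depth=16
  + 142.134.162.144/28 (H5) depth=28
  + 132.182.153.0/24 (H3) depth=24
  + 0.0.0.0/0 (H1) depth=0
  lookup 142.134.162.144: bits 1000111010000110101000101001 walk d0:H1→d1:-→d2:-→d3:-→d4:-→d5:-→d6:-→d7:-→d8:-→d9:-→d10:-→d11:-→d12:-→d13:-→d14:-→d15:-→d16:-→d17:-→d18:-→d19:-→d20:-→d21:-→d22:-→d23:-→d24:-→d25:-→d26:-→d27:-→d28:H5 -> H5
  + 86.48.0.0/12 (H5) depth=12
  lookup 199.49.54.168: bits 1 walk d0:H1→d1:- -> H1
  + 132.182.0.0/16 (H6) depth=16
  + 86.0.0.0/8 (H0) depth=8
  + 142.134.160.0/20 (H5) depth=20
  del 132.182.153.0/24 (clear depth 24)
  + 86.48.0.0/12 (H2) depth=12
  del 86.48.0.0/12 (clear depth 12)
  + 64.0.0.0/2 (H5) depth=2
  + 86.57.0.0/16 (H5) depth=16
  + 86.57.175.119/32 (H3) depth=32
  lookup 142.134.162.147: bits 1000111010000110101000101001 walk d0:H1→d1:-→d2:-→d3:-→d4:-→d5:-→d6:-→d7:-→d8:-→d9:-→d10:-→d11:-→d12:-→d13:-→d14:-→d15:-→d16:-→d17:-→d18:-→d19:-→d20:H5→d21:-→d22:-→d23:-→d24:-→d25:-→d26:-→d27:-→d28:H5 -> H5
  + 86.57.160.0/20 (H2) depth=20
  lookup 132.182.0.52: bits 1000010010110110 walk d0:H1→d1:-→d2:-→d3:-→d4:-→d5:-→d6:-→d7:-→d8:-→d9:-→d10:-→d11:-→d12:-→d13:-→d14:-→d15:-→d16:H6 -> H6
  lookup 132.182.0.13: bits 1000010010110110 walk d0:H1→d1:-→d2:-→d3:-→d4:-→d5:-→d6:-→d7:-→d8:-→d9:-→d10:-→d11:-→d12:-→d13:-→d14:-→d15:-→d16:H6 -> H6
  lookup 86.57.0.1: bits 0101011000111001 walk d0:H1→d1:-→d2:H5→d3:-→d4:-→d5:-→d6:-→d7:-→d8:H0→d9:-→d10:-→d11:-→d12:-→d13:-→d14:-→d15:-→d16:H5 -> H5
  + 86.0.0.0/8 (H4) depth=8
  + 142.134.162.0/24 (H3) depth=24
  + 32.0.0.0/4 (H3) depth=4
  lookup 32.0.15.195: bits 0010 walk d0:H1→d1:-→d2:-→d3:-→d4:H3 -> H3
  + 0.0.0.0/0 (H4) depth=0
  + 0.0.0.0/0 (H6) depth=0
  lookup 142.134.162.0: bits 100011101000011010100010 walk d0:H6→d1:-→d2:-→d3:-→d4:-→d5:-→d6:-→d7:-→d8:-→d9:-→d10:-→d11:-→d12:-→d13:-→d14:-→d15:-→d16:-→d17:-→d18:-→d19:-→d20:H5→d21:-→d22:-→d23:-→d24:H3 -> H3
  lookup 142.198.162.0: bits 100011101 walk d0:H6→d1:-→d2:-→d3:-→d4:-→d5:-→d6:-→d7:-→d8:-→d9:- -> H6
  lookup 116.232.144.238: bits 01 walk d0:H6→d1:-→d2:H5 -> H5
  + 45.64.0.0/11 (H6) depth=11
  lookup 86.0.5.141: bits 0101011000 walk d0:H6→d1:-→d2:H5→d3:-→d4:-→d5:-→d6:-→d7:-→d8:H4→d9:-→d10:- -> H4
  + 45.73.219.64/28 (H6) depth=28
  lookup 132.182.104.143: bits 1000010010110110 walk d0:H6→d1:-→d2:-→d3:-→d4:-→d5:-→d6:-→d7:-→d8:-→d9:-→d10:-→d11:-→d12:-→d13:-→d14:-→d15:-→d16:H6 -> H6
  + 86.57.175.119/32 (H0) depth=32
  lookup 32.150.15.172: bits 0010 walk d0:H6→d1:-→d2:-→d3:-→d4:H3 -> H3
  + 0.0.0.0/0 (H0) depth=0
  + 0.0.0.0/0 (H5) depth=0

== LOOKUPS ==
["H5","H1","H5","H6","H6","H5","H3","H3","H6","H5","H4","H6","H3"]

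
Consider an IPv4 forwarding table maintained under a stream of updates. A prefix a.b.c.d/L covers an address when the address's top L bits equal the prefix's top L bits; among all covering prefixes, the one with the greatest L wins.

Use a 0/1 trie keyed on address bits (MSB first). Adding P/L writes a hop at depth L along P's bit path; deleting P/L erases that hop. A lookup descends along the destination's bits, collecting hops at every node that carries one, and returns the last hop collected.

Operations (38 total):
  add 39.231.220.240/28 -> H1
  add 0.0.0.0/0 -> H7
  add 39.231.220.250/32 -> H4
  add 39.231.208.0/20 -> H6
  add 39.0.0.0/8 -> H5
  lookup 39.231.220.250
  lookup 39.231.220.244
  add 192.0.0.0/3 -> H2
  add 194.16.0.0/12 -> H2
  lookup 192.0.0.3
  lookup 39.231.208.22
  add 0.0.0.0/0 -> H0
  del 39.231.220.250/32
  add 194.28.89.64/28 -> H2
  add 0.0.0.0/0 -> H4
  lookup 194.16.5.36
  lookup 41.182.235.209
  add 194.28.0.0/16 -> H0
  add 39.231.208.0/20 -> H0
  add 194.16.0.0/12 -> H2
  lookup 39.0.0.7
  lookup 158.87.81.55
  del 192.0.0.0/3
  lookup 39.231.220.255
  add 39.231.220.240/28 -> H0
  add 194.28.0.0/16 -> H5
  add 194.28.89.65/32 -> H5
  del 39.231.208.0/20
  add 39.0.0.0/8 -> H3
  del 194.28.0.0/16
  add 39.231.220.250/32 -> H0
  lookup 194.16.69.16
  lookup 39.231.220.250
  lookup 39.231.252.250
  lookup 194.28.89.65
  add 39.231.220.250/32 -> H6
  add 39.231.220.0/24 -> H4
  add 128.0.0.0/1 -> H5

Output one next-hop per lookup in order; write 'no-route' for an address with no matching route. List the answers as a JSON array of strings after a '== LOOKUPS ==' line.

Trace:
  + 39.231.220.240/28 (H1) depth=28
  + 0.0.0.0/0 (H7) depth=0
  + 39.231.220.250/32 (H4) depth=32
  + 39.231.208.0/20 (H6) depth=20
  + 39.0.0.0/8 (H5) depth=8
  Q 39.231.220.250: descend 00100111111001111101110011111010 ; hops seen [H7,H5,H6,H1,H4] ; pick H4
  Q 39.231.220.244: descend 0010011111100111110111001111 ; hops seen [H7,H5,H6,H1] ; pick H1
  + 192.0.0.0/3 (H2) depth=3
  + 194.16.0.0/12 (H2) depth=12
  Q 192.0.0.3: descend 110000 ; hops seen [H7,H2] ; pick H2
  Q 39.231.208.22: descend 00100111111001111101 ; hops seen [H7,H5,H6] ; pick H6
  + 0.0.0.0/0 (H0) depth=0
  del 39.231.220.250/32 (clear depth 32)
  + 194.28.89.64/28 (H2) depth=28
  + 0.0.0.0/0 (H4) depth=0
  Q 194.16.5.36: descend 110000100001 ; hops seen [H4,H2,H2] ; pick H2
  Q 41.182.235.209: descend 0010 ; hops seen [H4] ; pick H4
  + 194.28.0.0/16 (H0) depth=16
  + 39.231.208.0/20 (H0) depth=20
  + 194.16.0.0/12 (H2) depth=12
  Q 39.0.0.7: descend 00100111 ; hops seen [H4,H5] ; pick H5
  Q 158.87.81.55: descend 1 ; hops seen [H4] ; pick H4
  del 192.0.0.0/3 (clear depth 3)
  Q 39.231.220.255: descend 00100111111001111101110011111 ; hops seen [H4,H5,H0,H1] ; pick H1
  + 39.231.220.240/28 (H0) depth=28
  + 194.28.0.0/16 (H5) depth=16
  + 194.28.89.65/32 (H5) depth=32
  del 39.231.208.0/20 (clear depth 20)
  + 39.0.0.0/8 (H3) depth=8
  del 194.28.0.0/16 (clear depth 16)
  + 39.231.220.250/32 (H0) depth=32
  Q 194.16.69.16: descend 110000100001 ; hops seen [H4,H2] ; pick H2
  Q 39.231.220.250: descend 00100111111001111101110011111010 ; hops seen [H4,H3,H0,H0] ; pick H0
  Q 39.231.252.250: descend 001001111110011111 ; hops seen [H4,H3] ; pick H3
  Q 194.28.89.65: descend 11000010000111000101100101000001 ; hops seen [H4,H2,H2,H5] ; pick H5
  + 39.231.220.250/32 (H6) depth=32
  + 39.231.220.0/24 (H4) depth=24
  + 128.0.0.0/1 (H5) depth=1

== LOOKUPS ==
["H4","H1","H2","H6","H2","H4","H5","H4","H1","H2","H0","H3","H5"]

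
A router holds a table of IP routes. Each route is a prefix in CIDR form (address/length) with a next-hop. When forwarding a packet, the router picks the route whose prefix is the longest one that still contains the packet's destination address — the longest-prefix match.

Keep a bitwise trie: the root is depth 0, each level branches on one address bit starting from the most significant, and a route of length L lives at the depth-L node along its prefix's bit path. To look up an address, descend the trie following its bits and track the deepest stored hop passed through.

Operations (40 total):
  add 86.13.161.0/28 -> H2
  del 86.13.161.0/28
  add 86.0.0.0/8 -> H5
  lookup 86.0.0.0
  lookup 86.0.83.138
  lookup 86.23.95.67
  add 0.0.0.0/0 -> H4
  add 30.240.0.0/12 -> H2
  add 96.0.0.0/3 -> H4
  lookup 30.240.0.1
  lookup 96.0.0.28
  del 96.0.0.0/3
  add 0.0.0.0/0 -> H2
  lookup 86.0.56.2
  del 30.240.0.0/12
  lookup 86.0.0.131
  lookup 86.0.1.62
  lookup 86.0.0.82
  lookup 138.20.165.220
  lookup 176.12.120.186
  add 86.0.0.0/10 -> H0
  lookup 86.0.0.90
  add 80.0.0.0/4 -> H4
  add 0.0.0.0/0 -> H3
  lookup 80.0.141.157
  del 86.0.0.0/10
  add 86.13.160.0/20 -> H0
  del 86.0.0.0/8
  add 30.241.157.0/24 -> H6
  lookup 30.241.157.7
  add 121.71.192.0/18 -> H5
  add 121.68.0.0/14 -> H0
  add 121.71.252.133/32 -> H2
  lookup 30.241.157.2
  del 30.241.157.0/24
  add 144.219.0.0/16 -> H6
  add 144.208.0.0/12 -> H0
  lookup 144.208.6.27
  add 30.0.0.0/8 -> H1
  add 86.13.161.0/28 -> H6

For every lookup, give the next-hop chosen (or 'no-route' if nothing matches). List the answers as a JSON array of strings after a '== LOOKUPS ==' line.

Apply in order:
  + 86.13.161.0/28 (H2) depth=28
  - 86.13.161.0/28 clear@28
  + 86.0.0.0/8 (H5) depth=8
  ? 86.0.0.0  path d0:-→d1:-→d2:-→d3:-→d4:-→d5:-→d6:-→d7:-→d8:H5→d9:-→d10:-→d11:-→d12:-  best=H5
  ? 86.0.83.138  path d0:-→d1:-→d2:-→d3:-→d4:-→d5:-→d6:-→d7:-→d8:H5→d9:-→d10:-→d11:-→d12:-  best=H5
  ? 86.23.95.67  path d0:-→d1:-→d2:-→d3:-→d4:-→d5:-→d6:-→d7:-→d8:H5→d9:-→d10:-→d11:-  best=H5
  + 0.0.0.0/0 (H4) depth=0
  + 30.240.0.0/12 (H2) depth=12
  + 96.0.0.0/3 (H4) depth=3
  ? 30.240.0.1  path d0:H4→d1:-→d2:-→d3:-→d4:-→d5:-→d6:-→d7:-→d8:-→d9:-→d10:-→d11:-→d12:H2  best=H2
  ? 96.0.0.28  path d0:H4→d1:-→d2:-→d3:H4  best=H4
  - 96.0.0.0/3 clear@3
  + 0.0.0.0/0 (H2) depth=0
  ? 86.0.56.2  path d0:H2→d1:-→d2:-→d3:-→d4:-→d5:-→d6:-→d7:-→d8:H5→d9:-→d10:-→d11:-→d12:-  best=H5
  - 30.240.0.0/12 clear@12
  ? 86.0.0.131  path d0:H2→d1:-→d2:-→d3:-→d4:-→d5:-→d6:-→d7:-→d8:H5→d9:-→d10:-→d11:-→d12:-  best=H5
  ? 86.0.1.62  path d0:H2→d1:-→d2:-→d3:-→d4:-→d5:-→d6:-→d7:-→d8:H5→d9:-→d10:-→d11:-→d12:-  best=H5
  ? 86.0.0.82  path d0:H2→d1:-→d2:-→d3:-→d4:-→d5:-→d6:-→d7:-→d8:H5→d9:-→d10:-→d11:-→d12:-  best=H5
  ? 138.20.165.220  path d0:H2  best=H2
  ? 176.12.120.186  path d0:H2  best=H2
  + 86.0.0.0/10 (H0) depth=10
  ? 86.0.0.90  path d0:H2→d1:-→d2:-→d3:-→d4:-→d5:-→d6:-→d7:-→d8:H5→d9:-→d10:H0→d11:-→d12:-  best=H0
  + 80.0.0.0/4 (H4) depth=4
  + 0.0.0.0/0 (H3) depth=0
  ? 80.0.141.157  path d0:H3→d1:-→d2:-→d3:-→d4:H4→d5:-  best=H4
  - 86.0.0.0/10 clear@10
  + 86.13.160.0/20 (H0) depth=20
  - 86.0.0.0/8 clear@8
  + 30.241.157.0/24 (H6) depth=24
  ? 30.241.157.7  path d0:H3→d1:-→d2:-→d3:-→d4:-→d5:-→d6:-→d7:-→d8:-→d9:-→d10:-→d11:-→d12:-→d13:-→d14:-→d15:-→d16:-→d17:-→d18:-→d19:-→d20:-→d21:-→d22:-→d23:-→d24:H6  best=H6
  + 121.71.192.0/18 (H5) depth=18
  + 121.68.0.0/14 (H0) depth=14
  + 121.71.252.133/32 (H2) depth=32
  ? 30.241.157.2  path d0:H3→d1:-→d2:-→d3:-→d4:-→d5:-→d6:-→d7:-→d8:-→d9:-→d10:-→d11:-→d12:-→d13:-→d14:-→d15:-→d16:-→d17:-→d18:-→d19:-→d20:-→d21:-→d22:-→d23:-→d24:H6  best=H6
  - 30.241.157.0/24 clear@24
  + 144.219.0.0/16 (H6) depth=16
  + 144.208.0.0/12 (H0) depth=12
  ? 144.208.6.27  path d0:H3→d1:-→d2:-→d3:-→d4:-→d5:-→d6:-→d7:-→d8:-→d9:-→d10:-→d11:-→d12:H0  best=H0
  + 30.0.0.0/8 (H1) depth=8
  + 86.13.161.0/28 (H6) depth=28

== LOOKUPS ==
["H5","H5","H5","H2","H4","H5","H5","H5","H5","H2","H2","H0","H4","H6","H6","H0"]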